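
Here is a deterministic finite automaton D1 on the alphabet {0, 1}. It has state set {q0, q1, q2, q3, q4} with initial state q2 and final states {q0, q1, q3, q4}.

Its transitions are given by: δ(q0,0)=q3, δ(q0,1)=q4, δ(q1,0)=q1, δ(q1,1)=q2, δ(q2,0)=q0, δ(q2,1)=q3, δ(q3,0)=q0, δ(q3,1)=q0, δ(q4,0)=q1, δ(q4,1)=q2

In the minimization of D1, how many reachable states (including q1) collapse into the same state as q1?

2

All states are reachable from the start state.
Initial partition by acceptance: {q0,q1,q3,q4} | {q2}.
On input 1, block {q0,q1,q3,q4} splits into {q0,q3} and {q1,q4}.
On input 1, block {q0,q3} splits into {q0} and {q3}.
No further refinement is possible. Final partition (4 blocks): {q0} | {q2} | {q1,q4} | {q3}.
The equivalence class containing q1 is {q1,q4}, of size 2.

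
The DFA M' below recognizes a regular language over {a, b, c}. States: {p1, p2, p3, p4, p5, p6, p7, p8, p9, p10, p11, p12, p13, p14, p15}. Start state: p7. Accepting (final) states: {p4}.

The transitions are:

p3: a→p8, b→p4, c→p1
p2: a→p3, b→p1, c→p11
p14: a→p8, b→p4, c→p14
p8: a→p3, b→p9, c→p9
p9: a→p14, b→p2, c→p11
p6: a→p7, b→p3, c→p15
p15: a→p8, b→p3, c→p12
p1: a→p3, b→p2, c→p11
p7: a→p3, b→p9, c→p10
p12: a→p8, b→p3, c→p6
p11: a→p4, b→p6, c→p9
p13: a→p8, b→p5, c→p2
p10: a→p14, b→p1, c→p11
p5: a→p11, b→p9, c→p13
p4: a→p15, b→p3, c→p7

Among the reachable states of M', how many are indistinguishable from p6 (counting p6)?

Reachable states from the start: {p1,p2,p3,p4,p6,p7,p8,p9,p10,p11,p12,p14,p15}. Unreachable: {p5,p13} — drop them.
P0 = {p4} | {p1,p2,p3,p6,p7,p8,p9,p10,p11,p12,p14,p15}.
On input a, block {p1,p2,p3,p6,p7,p8,p9,p10,p11,p12,p14,p15} splits into {p1,p2,p3,p6,p7,p8,p9,p10,p12,p14,p15} and {p11}.
Split {p1,p2,p3,p6,p7,p8,p9,p10,p12,p14,p15} by δ(·,b) → {p1,p2,p6,p7,p8,p9,p10,p12,p15} and {p3,p14}.
On input a, block {p1,p2,p6,p7,p8,p9,p10,p12,p15} splits into {p1,p2,p7,p8,p9,p10} and {p6,p12,p15}.
Split {p1,p2,p7,p8,p9,p10} by δ(·,c) → {p1,p2,p9,p10} and {p7,p8}.
Split {p3,p14} by δ(·,c) → {p3} and {p14}.
Refine {p1,p2,p9,p10} on symbol a: members go to different blocks, giving {p1,p2} and {p9,p10}.
Stable partition: {p4} | {p1,p2} | {p11} | {p3} | {p6,p12,p15} | {p7,p8} | {p14} | {p9,p10} — 8 equivalence classes.
The equivalence class containing p6 is {p6,p12,p15}, of size 3.

3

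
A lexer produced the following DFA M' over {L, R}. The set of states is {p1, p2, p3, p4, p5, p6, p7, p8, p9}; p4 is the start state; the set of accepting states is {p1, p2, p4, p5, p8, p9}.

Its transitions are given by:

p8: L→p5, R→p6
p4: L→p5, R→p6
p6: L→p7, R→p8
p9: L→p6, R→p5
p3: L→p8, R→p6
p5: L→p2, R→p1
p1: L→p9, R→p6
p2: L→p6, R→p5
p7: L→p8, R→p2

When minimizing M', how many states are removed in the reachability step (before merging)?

1

BFS from p4 reaches {p1, p2, p4, p5, p6, p7, p8, p9}; the 1 state(s) p3 are never visited.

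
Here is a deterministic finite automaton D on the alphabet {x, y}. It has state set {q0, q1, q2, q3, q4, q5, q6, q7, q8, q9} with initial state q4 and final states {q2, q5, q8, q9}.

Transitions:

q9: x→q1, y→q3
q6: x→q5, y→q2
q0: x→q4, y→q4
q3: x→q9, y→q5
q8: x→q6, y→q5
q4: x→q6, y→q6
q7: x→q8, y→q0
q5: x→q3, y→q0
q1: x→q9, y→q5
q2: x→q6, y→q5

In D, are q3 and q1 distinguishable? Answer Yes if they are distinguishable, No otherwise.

First remove the unreachable states {q7,q8}; 8 states remain.
Start with accepting vs non-accepting: {q2,q5,q9} | {q0,q1,q3,q4,q6}.
Refine {q2,q5,q9} on symbol y: members go to different blocks, giving {q5,q9} and {q2}.
Split {q0,q1,q3,q4,q6} by δ(·,x) → {q1,q3,q6} and {q0,q4}.
Split {q5,q9} by δ(·,y) → {q5} and {q9}.
On input x, block {q1,q3,q6} splits into {q1,q3} and {q6}.
On input x, block {q0,q4} splits into {q0} and {q4}.
No further refinement is possible. Final partition (7 blocks): {q5} | {q1,q3} | {q2} | {q0} | {q9} | {q6} | {q4}.
q3 and q1 lie in the same block of the stable partition, so they are equivalent — no string distinguishes them.

No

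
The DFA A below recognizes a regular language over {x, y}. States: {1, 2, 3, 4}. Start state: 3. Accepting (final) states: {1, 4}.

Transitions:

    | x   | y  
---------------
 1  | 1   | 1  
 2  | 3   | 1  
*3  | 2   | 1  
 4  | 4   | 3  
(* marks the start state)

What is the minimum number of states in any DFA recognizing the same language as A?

Reachable states from the start: {1,2,3}. Unreachable: {4} — drop them.
Start with accepting vs non-accepting: {1} | {2,3}.
The partition is now stable with 2 blocks: {1} | {2,3}.

2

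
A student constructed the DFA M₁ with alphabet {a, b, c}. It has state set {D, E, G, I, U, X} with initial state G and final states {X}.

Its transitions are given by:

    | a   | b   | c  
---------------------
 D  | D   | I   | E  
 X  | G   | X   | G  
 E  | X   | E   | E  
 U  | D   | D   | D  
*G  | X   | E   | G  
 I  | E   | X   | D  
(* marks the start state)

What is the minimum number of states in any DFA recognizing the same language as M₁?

2

States {D,I,U} cannot be reached from the start state, so discard them.
P0 = {X} | {E,G}.
No further refinement is possible. Final partition (2 blocks): {X} | {E,G}.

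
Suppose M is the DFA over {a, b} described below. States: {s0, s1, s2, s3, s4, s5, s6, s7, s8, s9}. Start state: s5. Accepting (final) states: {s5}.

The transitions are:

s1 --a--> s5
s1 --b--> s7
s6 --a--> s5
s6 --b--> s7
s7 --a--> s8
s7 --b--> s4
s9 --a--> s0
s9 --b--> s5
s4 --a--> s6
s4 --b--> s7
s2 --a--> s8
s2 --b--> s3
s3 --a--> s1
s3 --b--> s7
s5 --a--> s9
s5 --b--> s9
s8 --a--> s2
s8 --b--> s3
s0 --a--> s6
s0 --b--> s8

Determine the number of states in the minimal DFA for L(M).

5

Every state is reachable, so we keep all 10.
Start with accepting vs non-accepting: {s5} | {s0,s1,s2,s3,s4,s6,s7,s8,s9}.
Refine {s0,s1,s2,s3,s4,s6,s7,s8,s9} on symbol a: members go to different blocks, giving {s0,s2,s3,s4,s7,s8,s9} and {s1,s6}.
Split {s0,s2,s3,s4,s7,s8,s9} by δ(·,a) → {s2,s7,s8,s9} and {s0,s3,s4}.
Split {s2,s7,s8,s9} by δ(·,a) → {s2,s7,s8} and {s9}.
The partition is now stable with 5 blocks: {s5} | {s2,s7,s8} | {s1,s6} | {s0,s3,s4} | {s9}.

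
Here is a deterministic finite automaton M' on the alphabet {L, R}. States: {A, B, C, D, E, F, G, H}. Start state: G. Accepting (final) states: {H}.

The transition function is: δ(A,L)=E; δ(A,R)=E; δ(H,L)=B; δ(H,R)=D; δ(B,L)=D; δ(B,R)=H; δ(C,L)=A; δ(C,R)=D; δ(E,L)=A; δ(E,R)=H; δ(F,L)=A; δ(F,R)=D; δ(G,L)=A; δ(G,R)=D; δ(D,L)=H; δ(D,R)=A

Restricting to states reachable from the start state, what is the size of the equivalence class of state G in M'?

1

Reachable states from the start: {A,B,D,E,G,H}. Unreachable: {C,F} — drop them.
Initial partition by acceptance: {H} | {A,B,D,E,G}.
Refine {A,B,D,E,G} on symbol L: members go to different blocks, giving {A,B,E,G} and {D}.
Split {A,B,E,G} by δ(·,L) → {A,E,G} and {B}.
On input R, block {A,E,G} splits into {A} and {E} and {G}.
Stable partition: {H} | {A} | {D} | {B} | {E} | {G} — 6 equivalence classes.
State G belongs to the block {G}, which has 1 states.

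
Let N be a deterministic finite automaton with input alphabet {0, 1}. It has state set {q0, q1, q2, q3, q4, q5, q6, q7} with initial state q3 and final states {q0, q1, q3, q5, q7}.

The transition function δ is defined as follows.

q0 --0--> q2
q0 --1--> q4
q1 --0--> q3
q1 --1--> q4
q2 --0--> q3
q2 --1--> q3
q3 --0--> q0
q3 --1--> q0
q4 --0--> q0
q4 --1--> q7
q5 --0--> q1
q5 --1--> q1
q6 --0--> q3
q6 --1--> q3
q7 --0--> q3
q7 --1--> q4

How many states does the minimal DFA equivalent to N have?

Reachable states from the start: {q0,q2,q3,q4,q7}. Unreachable: {q1,q5,q6} — drop them.
Start with accepting vs non-accepting: {q0,q3,q7} | {q2,q4}.
Refine {q0,q3,q7} on symbol 0: members go to different blocks, giving {q3,q7} and {q0}.
On input 0, block {q3,q7} splits into {q3} and {q7}.
On input 0, block {q2,q4} splits into {q2} and {q4}.
Stable partition: {q3} | {q2} | {q0} | {q7} | {q4} — 5 equivalence classes.

5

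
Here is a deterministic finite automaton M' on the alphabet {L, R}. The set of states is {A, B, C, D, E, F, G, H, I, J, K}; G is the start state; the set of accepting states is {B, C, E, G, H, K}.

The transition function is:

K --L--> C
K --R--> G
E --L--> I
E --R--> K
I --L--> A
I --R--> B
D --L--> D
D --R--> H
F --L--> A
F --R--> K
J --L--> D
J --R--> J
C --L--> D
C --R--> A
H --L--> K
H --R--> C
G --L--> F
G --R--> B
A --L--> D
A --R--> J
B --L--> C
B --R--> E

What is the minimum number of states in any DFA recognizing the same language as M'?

7

Initial partition by acceptance: {B,C,E,G,H,K} | {A,D,F,I,J}.
On input L, block {B,C,E,G,H,K} splits into {B,H,K} and {C,E,G}.
On input L, block {B,H,K} splits into {B,K} and {H}.
Refine {A,D,F,I,J} on symbol R: members go to different blocks, giving {A,J} and {F,I} and {D}.
Split {C,E,G} by δ(·,L) → {E,G} and {C}.
Stable partition: {B,K} | {A,J} | {E,G} | {H} | {F,I} | {D} | {C} — 7 equivalence classes.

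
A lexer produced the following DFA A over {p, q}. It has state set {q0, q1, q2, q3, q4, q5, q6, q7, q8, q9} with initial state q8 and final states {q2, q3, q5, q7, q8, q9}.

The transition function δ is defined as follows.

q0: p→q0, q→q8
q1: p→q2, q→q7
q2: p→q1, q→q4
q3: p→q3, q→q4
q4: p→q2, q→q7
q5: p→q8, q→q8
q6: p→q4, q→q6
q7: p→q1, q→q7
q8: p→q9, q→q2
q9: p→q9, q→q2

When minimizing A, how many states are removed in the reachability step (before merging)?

BFS from q8 reaches {q1, q2, q4, q7, q8, q9}; the 4 state(s) q0, q3, q5, q6 are never visited.

4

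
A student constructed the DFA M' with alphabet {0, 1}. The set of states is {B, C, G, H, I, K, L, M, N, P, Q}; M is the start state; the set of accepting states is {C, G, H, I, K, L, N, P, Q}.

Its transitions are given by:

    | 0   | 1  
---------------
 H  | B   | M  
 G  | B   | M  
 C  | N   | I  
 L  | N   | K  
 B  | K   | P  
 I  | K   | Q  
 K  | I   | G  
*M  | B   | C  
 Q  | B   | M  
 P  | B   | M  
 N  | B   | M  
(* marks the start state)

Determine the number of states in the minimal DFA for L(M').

Reachable states from the start: {B,C,G,I,K,M,N,P,Q}. Unreachable: {H,L} — drop them.
Initial partition by acceptance: {C,G,I,K,N,P,Q} | {B,M}.
Split {C,G,I,K,N,P,Q} by δ(·,0) → {G,N,P,Q} and {C,I,K}.
On input 0, block {B,M} splits into {M} and {B}.
Split {C,I,K} by δ(·,0) → {I,K} and {C}.
Stable partition: {G,N,P,Q} | {M} | {I,K} | {B} | {C} — 5 equivalence classes.

5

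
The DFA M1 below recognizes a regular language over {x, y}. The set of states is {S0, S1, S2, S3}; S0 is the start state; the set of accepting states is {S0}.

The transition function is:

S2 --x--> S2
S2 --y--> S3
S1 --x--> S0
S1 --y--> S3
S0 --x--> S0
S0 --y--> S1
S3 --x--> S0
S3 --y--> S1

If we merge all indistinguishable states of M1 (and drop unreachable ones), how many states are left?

2

First remove the unreachable states {S2}; 3 states remain.
Initial partition by acceptance: {S0} | {S1,S3}.
The partition is now stable with 2 blocks: {S0} | {S1,S3}.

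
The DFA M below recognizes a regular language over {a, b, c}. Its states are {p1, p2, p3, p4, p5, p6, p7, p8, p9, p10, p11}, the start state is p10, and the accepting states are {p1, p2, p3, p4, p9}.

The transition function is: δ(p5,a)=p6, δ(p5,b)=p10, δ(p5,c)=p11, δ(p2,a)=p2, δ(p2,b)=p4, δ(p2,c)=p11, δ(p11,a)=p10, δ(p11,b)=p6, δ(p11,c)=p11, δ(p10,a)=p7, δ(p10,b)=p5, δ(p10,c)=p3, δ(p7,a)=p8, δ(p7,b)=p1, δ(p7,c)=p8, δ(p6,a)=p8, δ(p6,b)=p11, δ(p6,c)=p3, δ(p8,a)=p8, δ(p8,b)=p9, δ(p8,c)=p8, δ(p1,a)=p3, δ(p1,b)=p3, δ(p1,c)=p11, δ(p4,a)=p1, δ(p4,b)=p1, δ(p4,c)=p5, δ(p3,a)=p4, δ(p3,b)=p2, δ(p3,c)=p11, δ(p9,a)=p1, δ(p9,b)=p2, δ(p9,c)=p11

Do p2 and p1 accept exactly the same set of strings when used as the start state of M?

All states are reachable from the start state.
Start with accepting vs non-accepting: {p1,p2,p3,p4,p9} | {p5,p6,p7,p8,p10,p11}.
Split {p5,p6,p7,p8,p10,p11} by δ(·,b) → {p5,p6,p10,p11} and {p7,p8}.
Refine {p5,p6,p10,p11} on symbol a: members go to different blocks, giving {p5,p11} and {p6,p10}.
Stable partition: {p1,p2,p3,p4,p9} | {p5,p11} | {p7,p8} | {p6,p10} — 4 equivalence classes.
p2 and p1 lie in the same block of the stable partition, so they are equivalent — no string distinguishes them.

Yes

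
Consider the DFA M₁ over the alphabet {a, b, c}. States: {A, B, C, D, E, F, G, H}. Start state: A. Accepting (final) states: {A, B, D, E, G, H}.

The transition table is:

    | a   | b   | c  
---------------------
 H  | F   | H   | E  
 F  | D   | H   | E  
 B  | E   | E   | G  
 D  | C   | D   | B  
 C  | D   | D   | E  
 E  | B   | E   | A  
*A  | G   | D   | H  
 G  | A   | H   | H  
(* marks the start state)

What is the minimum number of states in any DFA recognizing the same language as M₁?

Every state is reachable, so we keep all 8.
P0 = {A,B,D,E,G,H} | {C,F}.
On input a, block {A,B,D,E,G,H} splits into {A,B,E,G} and {D,H}.
On input b, block {A,B,E,G} splits into {A,G} and {B,E}.
Stable partition: {A,G} | {C,F} | {D,H} | {B,E} — 4 equivalence classes.

4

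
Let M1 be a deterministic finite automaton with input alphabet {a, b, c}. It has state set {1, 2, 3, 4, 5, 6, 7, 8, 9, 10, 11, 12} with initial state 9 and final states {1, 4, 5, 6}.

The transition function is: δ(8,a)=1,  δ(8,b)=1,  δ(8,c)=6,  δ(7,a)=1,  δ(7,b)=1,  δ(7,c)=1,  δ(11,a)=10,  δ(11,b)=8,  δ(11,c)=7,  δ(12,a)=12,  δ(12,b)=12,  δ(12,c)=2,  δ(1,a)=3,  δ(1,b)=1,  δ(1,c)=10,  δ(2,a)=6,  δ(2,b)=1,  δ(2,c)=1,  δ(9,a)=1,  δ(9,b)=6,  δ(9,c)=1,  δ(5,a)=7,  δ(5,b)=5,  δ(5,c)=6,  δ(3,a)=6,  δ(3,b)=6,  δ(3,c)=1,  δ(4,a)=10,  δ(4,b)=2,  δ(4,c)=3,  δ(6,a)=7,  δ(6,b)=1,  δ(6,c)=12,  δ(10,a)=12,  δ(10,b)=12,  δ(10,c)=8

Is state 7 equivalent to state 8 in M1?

States {4,5,11} cannot be reached from the start state, so discard them.
Start with accepting vs non-accepting: {1,6} | {2,3,7,8,9,10,12}.
Split {2,3,7,8,9,10,12} by δ(·,a) → {2,3,7,8,9} and {10,12}.
Stable partition: {1,6} | {2,3,7,8,9} | {10,12} — 3 equivalence classes.
7 and 8 lie in the same block of the stable partition, so they are equivalent — no string distinguishes them.

Yes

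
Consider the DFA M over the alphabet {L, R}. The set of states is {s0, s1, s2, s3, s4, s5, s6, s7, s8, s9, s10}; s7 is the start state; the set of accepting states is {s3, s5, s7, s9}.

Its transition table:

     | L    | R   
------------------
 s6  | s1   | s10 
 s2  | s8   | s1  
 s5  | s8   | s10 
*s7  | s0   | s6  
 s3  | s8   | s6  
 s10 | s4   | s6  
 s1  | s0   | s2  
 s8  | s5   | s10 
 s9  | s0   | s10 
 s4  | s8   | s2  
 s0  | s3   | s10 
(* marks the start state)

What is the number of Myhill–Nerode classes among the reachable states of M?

4

States {s9} cannot be reached from the start state, so discard them.
P0 = {s3,s5,s7} | {s0,s1,s2,s4,s6,s8,s10}.
Split {s0,s1,s2,s4,s6,s8,s10} by δ(·,L) → {s1,s2,s4,s6,s10} and {s0,s8}.
On input L, block {s1,s2,s4,s6,s10} splits into {s1,s2,s4} and {s6,s10}.
The partition is now stable with 4 blocks: {s3,s5,s7} | {s1,s2,s4} | {s0,s8} | {s6,s10}.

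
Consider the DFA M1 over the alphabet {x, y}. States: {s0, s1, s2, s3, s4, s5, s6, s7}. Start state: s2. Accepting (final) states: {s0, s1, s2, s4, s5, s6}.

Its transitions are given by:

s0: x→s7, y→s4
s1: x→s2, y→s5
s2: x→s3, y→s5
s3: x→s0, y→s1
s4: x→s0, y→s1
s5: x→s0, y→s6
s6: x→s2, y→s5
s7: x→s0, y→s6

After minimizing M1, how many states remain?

All states are reachable from the start state.
Start with accepting vs non-accepting: {s0,s1,s2,s4,s5,s6} | {s3,s7}.
On input x, block {s0,s1,s2,s4,s5,s6} splits into {s1,s4,s5,s6} and {s0,s2}.
No further refinement is possible. Final partition (3 blocks): {s1,s4,s5,s6} | {s3,s7} | {s0,s2}.

3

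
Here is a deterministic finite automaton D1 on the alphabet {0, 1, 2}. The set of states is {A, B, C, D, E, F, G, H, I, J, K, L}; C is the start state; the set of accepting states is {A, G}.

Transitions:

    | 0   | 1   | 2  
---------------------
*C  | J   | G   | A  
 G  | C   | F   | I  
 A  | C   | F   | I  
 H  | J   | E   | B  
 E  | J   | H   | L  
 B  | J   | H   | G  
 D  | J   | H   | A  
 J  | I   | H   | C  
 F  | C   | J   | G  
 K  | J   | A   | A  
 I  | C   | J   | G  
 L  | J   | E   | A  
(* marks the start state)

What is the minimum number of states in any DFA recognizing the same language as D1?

6

First remove the unreachable states {D,K}; 10 states remain.
Start with accepting vs non-accepting: {A,G} | {B,C,E,F,H,I,J,L}.
Refine {B,C,E,F,H,I,J,L} on symbol 1: members go to different blocks, giving {B,E,F,H,I,J,L} and {C}.
On input 0, block {B,E,F,H,I,J,L} splits into {B,E,H,J,L} and {F,I}.
On input 0, block {B,E,H,J,L} splits into {B,E,H,L} and {J}.
On input 2, block {B,E,H,L} splits into {B,L} and {E,H}.
No further refinement is possible. Final partition (6 blocks): {A,G} | {B,L} | {C} | {F,I} | {J} | {E,H}.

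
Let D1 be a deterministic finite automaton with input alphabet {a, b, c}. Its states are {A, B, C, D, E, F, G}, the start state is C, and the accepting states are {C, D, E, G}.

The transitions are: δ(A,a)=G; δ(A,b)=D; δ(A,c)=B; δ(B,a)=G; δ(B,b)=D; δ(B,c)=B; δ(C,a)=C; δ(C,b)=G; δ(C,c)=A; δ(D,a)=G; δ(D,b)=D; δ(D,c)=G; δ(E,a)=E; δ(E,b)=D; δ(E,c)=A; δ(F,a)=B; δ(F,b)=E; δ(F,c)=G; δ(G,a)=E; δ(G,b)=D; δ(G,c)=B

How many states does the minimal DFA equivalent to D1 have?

4

States {F} cannot be reached from the start state, so discard them.
Start with accepting vs non-accepting: {C,D,E,G} | {A,B}.
Refine {C,D,E,G} on symbol c: members go to different blocks, giving {C,E,G} and {D}.
On input b, block {C,E,G} splits into {E,G} and {C}.
Stable partition: {E,G} | {A,B} | {D} | {C} — 4 equivalence classes.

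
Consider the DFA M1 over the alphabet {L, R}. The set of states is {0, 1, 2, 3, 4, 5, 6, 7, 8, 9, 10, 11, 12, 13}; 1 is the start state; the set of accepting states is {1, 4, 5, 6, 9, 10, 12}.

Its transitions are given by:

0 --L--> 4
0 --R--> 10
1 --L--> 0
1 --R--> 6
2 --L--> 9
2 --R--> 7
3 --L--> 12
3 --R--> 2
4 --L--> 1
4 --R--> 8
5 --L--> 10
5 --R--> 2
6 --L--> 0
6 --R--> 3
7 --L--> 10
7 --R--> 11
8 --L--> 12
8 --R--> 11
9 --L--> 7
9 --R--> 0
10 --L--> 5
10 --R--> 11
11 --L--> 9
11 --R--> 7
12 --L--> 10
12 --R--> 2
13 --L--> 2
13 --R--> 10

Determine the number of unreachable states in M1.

Starting at 1 and following transitions, the reachable set is {0, 1, 2, 3, 4, 5, 6, 7, 8, 9, 10, 11, 12}. That leaves 13 unreachable — 1 in total.

1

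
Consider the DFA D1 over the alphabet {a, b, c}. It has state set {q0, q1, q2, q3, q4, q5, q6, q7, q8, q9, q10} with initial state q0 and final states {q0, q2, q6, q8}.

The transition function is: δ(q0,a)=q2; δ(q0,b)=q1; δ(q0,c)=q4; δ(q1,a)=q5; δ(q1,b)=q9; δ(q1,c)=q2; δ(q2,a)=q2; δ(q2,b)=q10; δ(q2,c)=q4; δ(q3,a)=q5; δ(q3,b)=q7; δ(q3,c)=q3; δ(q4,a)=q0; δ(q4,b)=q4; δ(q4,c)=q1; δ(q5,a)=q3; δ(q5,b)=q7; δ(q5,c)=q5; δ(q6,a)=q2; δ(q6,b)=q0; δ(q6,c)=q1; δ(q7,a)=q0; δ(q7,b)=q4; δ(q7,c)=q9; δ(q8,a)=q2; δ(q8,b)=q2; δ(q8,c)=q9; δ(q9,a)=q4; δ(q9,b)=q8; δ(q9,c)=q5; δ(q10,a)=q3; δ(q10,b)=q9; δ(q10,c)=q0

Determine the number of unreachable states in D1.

BFS from q0 reaches {q0, q1, q2, q3, q4, q5, q7, q8, q9, q10}; the 1 state(s) q6 are never visited.

1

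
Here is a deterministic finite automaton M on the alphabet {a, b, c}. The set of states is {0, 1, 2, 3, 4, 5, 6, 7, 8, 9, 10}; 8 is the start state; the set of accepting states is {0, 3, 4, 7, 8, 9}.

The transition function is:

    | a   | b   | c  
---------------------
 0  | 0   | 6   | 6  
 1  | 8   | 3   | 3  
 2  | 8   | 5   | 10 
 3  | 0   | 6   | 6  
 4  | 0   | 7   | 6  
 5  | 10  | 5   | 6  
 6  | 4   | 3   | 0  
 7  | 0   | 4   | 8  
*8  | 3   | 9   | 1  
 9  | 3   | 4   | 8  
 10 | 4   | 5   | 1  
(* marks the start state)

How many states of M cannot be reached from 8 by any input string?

3

BFS from 8 reaches {0, 1, 3, 4, 6, 7, 8, 9}; the 3 state(s) 2, 5, 10 are never visited.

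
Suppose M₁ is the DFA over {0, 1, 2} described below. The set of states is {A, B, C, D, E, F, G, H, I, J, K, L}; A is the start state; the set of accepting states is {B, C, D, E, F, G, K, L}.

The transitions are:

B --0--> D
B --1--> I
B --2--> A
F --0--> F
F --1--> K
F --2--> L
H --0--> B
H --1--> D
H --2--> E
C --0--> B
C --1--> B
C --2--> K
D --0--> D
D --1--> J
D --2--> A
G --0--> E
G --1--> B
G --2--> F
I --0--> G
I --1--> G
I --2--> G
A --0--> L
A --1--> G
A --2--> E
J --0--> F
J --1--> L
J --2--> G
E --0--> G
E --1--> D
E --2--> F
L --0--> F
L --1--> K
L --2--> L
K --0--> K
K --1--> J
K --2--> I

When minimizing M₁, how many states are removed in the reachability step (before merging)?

2

No path from A leads to C, H; the other 10 states are all reachable.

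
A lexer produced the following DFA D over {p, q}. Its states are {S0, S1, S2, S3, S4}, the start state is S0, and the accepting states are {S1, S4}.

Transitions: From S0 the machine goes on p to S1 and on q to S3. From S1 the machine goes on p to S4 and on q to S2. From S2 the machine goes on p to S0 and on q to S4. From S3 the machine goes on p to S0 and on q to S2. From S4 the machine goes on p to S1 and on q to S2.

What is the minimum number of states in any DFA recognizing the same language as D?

Every state is reachable, so we keep all 5.
Initial partition by acceptance: {S1,S4} | {S0,S2,S3}.
On input p, block {S0,S2,S3} splits into {S2,S3} and {S0}.
Split {S2,S3} by δ(·,q) → {S2} and {S3}.
The partition is now stable with 4 blocks: {S1,S4} | {S2} | {S0} | {S3}.

4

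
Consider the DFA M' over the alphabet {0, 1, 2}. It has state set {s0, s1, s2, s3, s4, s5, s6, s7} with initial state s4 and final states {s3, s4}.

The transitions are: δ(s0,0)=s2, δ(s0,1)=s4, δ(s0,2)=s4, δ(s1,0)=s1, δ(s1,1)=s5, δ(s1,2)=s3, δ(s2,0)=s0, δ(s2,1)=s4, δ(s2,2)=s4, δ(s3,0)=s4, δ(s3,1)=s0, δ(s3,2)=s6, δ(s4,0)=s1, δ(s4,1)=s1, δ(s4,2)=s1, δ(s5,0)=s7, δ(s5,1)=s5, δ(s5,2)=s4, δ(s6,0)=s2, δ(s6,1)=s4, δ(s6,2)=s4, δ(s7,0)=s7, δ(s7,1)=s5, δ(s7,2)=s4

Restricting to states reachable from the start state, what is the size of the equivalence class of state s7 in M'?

Every state is reachable, so we keep all 8.
P0 = {s3,s4} | {s0,s1,s2,s5,s6,s7}.
Split {s3,s4} by δ(·,0) → {s3} and {s4}.
On input 1, block {s0,s1,s2,s5,s6,s7} splits into {s0,s2,s6} and {s1,s5,s7}.
Split {s1,s5,s7} by δ(·,2) → {s5,s7} and {s1}.
Stable partition: {s3} | {s0,s2,s6} | {s4} | {s5,s7} | {s1} — 5 equivalence classes.
The equivalence class containing s7 is {s5,s7}, of size 2.

2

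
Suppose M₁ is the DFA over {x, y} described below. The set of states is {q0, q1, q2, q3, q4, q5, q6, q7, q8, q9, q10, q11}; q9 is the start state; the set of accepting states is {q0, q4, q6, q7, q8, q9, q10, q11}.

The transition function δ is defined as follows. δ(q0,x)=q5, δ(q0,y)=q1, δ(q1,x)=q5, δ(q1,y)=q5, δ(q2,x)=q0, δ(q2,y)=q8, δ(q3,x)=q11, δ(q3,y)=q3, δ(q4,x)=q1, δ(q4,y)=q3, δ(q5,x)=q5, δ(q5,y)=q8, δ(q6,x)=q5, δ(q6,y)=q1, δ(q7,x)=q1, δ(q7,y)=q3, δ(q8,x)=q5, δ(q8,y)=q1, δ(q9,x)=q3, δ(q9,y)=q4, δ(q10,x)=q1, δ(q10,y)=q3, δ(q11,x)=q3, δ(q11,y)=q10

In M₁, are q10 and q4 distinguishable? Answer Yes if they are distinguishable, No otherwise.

No

First remove the unreachable states {q0,q2,q6,q7}; 8 states remain.
P0 = {q4,q8,q9,q10,q11} | {q1,q3,q5}.
Split {q4,q8,q9,q10,q11} by δ(·,y) → {q4,q8,q10} and {q9,q11}.
On input x, block {q1,q3,q5} splits into {q1,q5} and {q3}.
Refine {q4,q8,q10} on symbol y: members go to different blocks, giving {q4,q10} and {q8}.
On input y, block {q1,q5} splits into {q1} and {q5}.
The partition is now stable with 6 blocks: {q4,q10} | {q1} | {q9,q11} | {q3} | {q8} | {q5}.
q10 and q4 lie in the same block of the stable partition, so they are equivalent — no string distinguishes them.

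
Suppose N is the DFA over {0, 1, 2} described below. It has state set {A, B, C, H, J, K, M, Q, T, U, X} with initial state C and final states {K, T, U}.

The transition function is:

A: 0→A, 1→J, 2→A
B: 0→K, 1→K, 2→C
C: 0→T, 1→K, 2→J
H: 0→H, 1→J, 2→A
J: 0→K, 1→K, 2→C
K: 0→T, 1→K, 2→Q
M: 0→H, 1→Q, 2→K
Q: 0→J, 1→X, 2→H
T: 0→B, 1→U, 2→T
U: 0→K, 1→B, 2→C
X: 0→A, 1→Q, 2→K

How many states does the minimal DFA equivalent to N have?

First remove the unreachable states {M}; 10 states remain.
Start with accepting vs non-accepting: {K,T,U} | {A,B,C,H,J,Q,X}.
Split {K,T,U} by δ(·,0) → {K,U} and {T}.
Split {K,U} by δ(·,0) → {U} and {K}.
On input 0, block {A,B,C,H,J,Q,X} splits into {A,H,Q,X} and {B,J} and {C}.
On input 0, block {A,H,Q,X} splits into {A,H,X} and {Q}.
Refine {A,H,X} on symbol 1: members go to different blocks, giving {A,H} and {X}.
No further refinement is possible. Final partition (8 blocks): {U} | {A,H} | {T} | {K} | {B,J} | {C} | {Q} | {X}.

8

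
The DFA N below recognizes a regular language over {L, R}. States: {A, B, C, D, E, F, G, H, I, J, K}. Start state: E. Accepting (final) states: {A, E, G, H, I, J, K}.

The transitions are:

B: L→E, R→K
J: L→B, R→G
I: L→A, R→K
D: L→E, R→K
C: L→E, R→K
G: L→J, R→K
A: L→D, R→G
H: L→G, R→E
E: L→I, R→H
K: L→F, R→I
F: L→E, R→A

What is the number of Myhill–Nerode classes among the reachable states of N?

4

First remove the unreachable states {C}; 10 states remain.
Start with accepting vs non-accepting: {A,E,G,H,I,J,K} | {B,D,F}.
Refine {A,E,G,H,I,J,K} on symbol L: members go to different blocks, giving {E,G,H,I} and {A,J,K}.
Refine {E,G,H,I} on symbol L: members go to different blocks, giving {E,H} and {G,I}.
Stable partition: {E,H} | {B,D,F} | {A,J,K} | {G,I} — 4 equivalence classes.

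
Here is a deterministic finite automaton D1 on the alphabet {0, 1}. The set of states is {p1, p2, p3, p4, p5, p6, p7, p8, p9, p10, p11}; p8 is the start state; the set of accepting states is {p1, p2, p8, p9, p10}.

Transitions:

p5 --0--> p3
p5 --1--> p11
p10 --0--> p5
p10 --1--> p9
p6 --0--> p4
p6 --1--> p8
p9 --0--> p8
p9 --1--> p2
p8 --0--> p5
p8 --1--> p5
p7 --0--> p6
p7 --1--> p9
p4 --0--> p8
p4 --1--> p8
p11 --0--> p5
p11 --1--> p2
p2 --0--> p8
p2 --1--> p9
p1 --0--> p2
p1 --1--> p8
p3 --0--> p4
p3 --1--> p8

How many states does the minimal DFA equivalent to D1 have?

First remove the unreachable states {p1,p6,p7,p10}; 7 states remain.
Initial partition by acceptance: {p2,p8,p9} | {p3,p4,p5,p11}.
On input 0, block {p2,p8,p9} splits into {p2,p9} and {p8}.
Split {p3,p4,p5,p11} by δ(·,0) → {p3,p5,p11} and {p4}.
Split {p3,p5,p11} by δ(·,0) → {p5,p11} and {p3}.
On input 0, block {p5,p11} splits into {p5} and {p11}.
No further refinement is possible. Final partition (6 blocks): {p2,p9} | {p5} | {p8} | {p4} | {p3} | {p11}.

6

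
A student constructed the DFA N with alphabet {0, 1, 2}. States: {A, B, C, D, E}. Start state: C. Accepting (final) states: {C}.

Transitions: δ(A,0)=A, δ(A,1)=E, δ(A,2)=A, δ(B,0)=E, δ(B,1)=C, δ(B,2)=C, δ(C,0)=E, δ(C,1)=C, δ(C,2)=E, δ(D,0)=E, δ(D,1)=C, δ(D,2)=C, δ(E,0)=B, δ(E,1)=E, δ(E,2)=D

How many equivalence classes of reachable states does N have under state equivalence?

3

Reachable states from the start: {B,C,D,E}. Unreachable: {A} — drop them.
Initial partition by acceptance: {C} | {B,D,E}.
On input 1, block {B,D,E} splits into {B,D} and {E}.
No further refinement is possible. Final partition (3 blocks): {C} | {B,D} | {E}.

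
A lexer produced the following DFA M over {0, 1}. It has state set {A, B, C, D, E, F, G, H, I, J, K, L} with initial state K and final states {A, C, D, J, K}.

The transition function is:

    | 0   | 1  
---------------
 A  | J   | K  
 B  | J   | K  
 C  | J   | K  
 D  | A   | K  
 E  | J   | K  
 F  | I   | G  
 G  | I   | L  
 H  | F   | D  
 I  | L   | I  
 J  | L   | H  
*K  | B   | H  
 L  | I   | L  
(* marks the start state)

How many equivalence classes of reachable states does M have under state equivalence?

States {C,E} cannot be reached from the start state, so discard them.
P0 = {A,D,J,K} | {B,F,G,H,I,L}.
Split {A,D,J,K} by δ(·,0) → {A,D} and {J,K}.
Refine {A,D} on symbol 0: members go to different blocks, giving {A} and {D}.
Refine {B,F,G,H,I,L} on symbol 0: members go to different blocks, giving {F,G,H,I,L} and {B}.
On input 1, block {F,G,H,I,L} splits into {F,G,I,L} and {H}.
On input 0, block {J,K} splits into {J} and {K}.
The partition is now stable with 7 blocks: {A} | {F,G,I,L} | {J} | {D} | {B} | {H} | {K}.

7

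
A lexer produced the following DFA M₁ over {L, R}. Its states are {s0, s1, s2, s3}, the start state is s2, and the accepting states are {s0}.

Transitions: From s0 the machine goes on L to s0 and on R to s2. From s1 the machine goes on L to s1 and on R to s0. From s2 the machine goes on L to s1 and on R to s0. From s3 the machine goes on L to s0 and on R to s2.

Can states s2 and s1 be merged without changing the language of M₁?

Yes

Reachable states from the start: {s0,s1,s2}. Unreachable: {s3} — drop them.
P0 = {s0} | {s1,s2}.
The partition is now stable with 2 blocks: {s0} | {s1,s2}.
s2 and s1 lie in the same block of the stable partition, so they are equivalent — no string distinguishes them.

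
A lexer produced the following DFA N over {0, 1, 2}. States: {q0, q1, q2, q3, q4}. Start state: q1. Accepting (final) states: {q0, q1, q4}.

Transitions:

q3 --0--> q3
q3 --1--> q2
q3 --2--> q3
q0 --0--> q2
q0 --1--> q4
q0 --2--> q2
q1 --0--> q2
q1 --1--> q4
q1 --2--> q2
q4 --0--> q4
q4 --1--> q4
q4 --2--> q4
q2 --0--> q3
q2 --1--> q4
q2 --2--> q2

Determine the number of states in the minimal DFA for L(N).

4

Reachable states from the start: {q1,q2,q3,q4}. Unreachable: {q0} — drop them.
Initial partition by acceptance: {q1,q4} | {q2,q3}.
On input 0, block {q1,q4} splits into {q1} and {q4}.
Refine {q2,q3} on symbol 1: members go to different blocks, giving {q2} and {q3}.
No further refinement is possible. Final partition (4 blocks): {q1} | {q2} | {q4} | {q3}.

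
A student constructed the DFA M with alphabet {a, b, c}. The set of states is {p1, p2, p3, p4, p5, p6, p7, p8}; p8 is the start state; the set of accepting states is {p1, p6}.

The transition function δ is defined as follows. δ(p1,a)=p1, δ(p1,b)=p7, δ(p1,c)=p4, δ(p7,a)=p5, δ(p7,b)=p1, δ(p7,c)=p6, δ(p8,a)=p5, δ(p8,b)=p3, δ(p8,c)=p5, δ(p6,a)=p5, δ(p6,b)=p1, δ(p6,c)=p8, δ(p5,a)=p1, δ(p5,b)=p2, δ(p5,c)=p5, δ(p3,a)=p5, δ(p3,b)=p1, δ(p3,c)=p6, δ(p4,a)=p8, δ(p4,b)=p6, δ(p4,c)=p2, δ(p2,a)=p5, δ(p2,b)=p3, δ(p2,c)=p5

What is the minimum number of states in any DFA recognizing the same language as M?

All states are reachable from the start state.
P0 = {p1,p6} | {p2,p3,p4,p5,p7,p8}.
Split {p1,p6} by δ(·,a) → {p1} and {p6}.
Split {p2,p3,p4,p5,p7,p8} by δ(·,a) → {p2,p3,p4,p7,p8} and {p5}.
Split {p2,p3,p4,p7,p8} by δ(·,a) → {p2,p3,p7,p8} and {p4}.
Split {p2,p3,p7,p8} by δ(·,b) → {p2,p8} and {p3,p7}.
Stable partition: {p1} | {p2,p8} | {p6} | {p5} | {p4} | {p3,p7} — 6 equivalence classes.

6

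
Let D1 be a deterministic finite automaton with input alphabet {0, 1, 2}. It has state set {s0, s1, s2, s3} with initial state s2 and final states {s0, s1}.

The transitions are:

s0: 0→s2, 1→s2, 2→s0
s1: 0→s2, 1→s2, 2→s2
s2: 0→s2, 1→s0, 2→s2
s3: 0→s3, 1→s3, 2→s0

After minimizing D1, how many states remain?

Reachable states from the start: {s0,s2}. Unreachable: {s1,s3} — drop them.
Initial partition by acceptance: {s0} | {s2}.
No further refinement is possible. Final partition (2 blocks): {s0} | {s2}.

2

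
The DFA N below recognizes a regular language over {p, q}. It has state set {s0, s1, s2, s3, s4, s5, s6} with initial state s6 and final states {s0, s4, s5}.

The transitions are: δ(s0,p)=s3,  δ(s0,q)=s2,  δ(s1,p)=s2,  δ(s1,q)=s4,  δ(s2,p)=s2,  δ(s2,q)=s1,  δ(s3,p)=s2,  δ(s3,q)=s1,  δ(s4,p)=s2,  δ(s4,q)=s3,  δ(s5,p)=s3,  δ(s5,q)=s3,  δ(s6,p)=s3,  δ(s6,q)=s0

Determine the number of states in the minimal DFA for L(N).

First remove the unreachable states {s5}; 6 states remain.
Start with accepting vs non-accepting: {s0,s4} | {s1,s2,s3,s6}.
On input q, block {s1,s2,s3,s6} splits into {s1,s6} and {s2,s3}.
Stable partition: {s0,s4} | {s1,s6} | {s2,s3} — 3 equivalence classes.

3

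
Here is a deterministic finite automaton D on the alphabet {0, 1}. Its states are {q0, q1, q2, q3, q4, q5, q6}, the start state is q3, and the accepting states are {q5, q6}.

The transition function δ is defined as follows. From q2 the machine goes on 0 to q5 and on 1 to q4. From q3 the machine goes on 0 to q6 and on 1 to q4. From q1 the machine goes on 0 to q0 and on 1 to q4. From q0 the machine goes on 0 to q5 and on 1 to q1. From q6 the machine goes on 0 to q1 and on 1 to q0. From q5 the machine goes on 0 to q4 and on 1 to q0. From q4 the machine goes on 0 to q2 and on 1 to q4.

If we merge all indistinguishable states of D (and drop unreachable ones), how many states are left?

Initial partition by acceptance: {q5,q6} | {q0,q1,q2,q3,q4}.
Split {q0,q1,q2,q3,q4} by δ(·,0) → {q0,q2,q3} and {q1,q4}.
Stable partition: {q5,q6} | {q0,q2,q3} | {q1,q4} — 3 equivalence classes.

3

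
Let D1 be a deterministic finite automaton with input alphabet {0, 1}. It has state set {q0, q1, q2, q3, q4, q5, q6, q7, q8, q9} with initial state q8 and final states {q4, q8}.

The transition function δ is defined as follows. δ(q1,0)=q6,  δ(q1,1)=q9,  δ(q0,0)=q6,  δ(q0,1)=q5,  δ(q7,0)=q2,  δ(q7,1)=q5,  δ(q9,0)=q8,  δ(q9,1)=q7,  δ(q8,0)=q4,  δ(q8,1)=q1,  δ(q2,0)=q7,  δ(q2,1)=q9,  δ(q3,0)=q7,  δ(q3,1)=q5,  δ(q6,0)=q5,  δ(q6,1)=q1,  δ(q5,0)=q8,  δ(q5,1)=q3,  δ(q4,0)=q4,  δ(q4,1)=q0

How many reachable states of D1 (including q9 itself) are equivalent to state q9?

Initial partition by acceptance: {q4,q8} | {q0,q1,q2,q3,q5,q6,q7,q9}.
Refine {q0,q1,q2,q3,q5,q6,q7,q9} on symbol 0: members go to different blocks, giving {q0,q1,q2,q3,q6,q7} and {q5,q9}.
On input 0, block {q0,q1,q2,q3,q6,q7} splits into {q0,q1,q2,q3,q7} and {q6}.
Refine {q0,q1,q2,q3,q7} on symbol 0: members go to different blocks, giving {q2,q3,q7} and {q0,q1}.
The partition is now stable with 5 blocks: {q4,q8} | {q2,q3,q7} | {q5,q9} | {q6} | {q0,q1}.
The equivalence class containing q9 is {q5,q9}, of size 2.

2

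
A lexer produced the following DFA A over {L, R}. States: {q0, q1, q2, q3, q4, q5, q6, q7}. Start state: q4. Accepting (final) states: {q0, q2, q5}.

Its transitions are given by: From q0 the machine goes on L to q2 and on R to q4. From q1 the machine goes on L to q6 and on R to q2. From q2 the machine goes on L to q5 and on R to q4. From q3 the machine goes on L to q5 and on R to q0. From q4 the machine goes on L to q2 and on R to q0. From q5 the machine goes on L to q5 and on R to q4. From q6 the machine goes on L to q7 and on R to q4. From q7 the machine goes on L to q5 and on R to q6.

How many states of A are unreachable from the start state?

No path from q4 leads to q1, q3, q6, q7; the other 4 states are all reachable.

4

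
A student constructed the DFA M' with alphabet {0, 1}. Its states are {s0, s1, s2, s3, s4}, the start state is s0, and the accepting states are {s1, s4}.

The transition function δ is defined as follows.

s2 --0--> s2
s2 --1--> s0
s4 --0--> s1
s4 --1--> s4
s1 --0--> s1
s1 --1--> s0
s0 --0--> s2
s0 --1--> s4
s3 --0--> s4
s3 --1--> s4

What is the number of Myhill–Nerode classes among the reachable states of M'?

States {s3} cannot be reached from the start state, so discard them.
Initial partition by acceptance: {s1,s4} | {s0,s2}.
On input 1, block {s1,s4} splits into {s1} and {s4}.
Split {s0,s2} by δ(·,1) → {s0} and {s2}.
Stable partition: {s1} | {s0} | {s4} | {s2} — 4 equivalence classes.

4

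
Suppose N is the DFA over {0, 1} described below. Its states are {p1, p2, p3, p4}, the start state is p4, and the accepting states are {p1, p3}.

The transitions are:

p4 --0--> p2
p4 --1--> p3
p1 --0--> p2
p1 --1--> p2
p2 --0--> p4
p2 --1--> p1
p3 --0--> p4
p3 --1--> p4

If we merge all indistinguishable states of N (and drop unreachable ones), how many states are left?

Initial partition by acceptance: {p1,p3} | {p2,p4}.
Stable partition: {p1,p3} | {p2,p4} — 2 equivalence classes.

2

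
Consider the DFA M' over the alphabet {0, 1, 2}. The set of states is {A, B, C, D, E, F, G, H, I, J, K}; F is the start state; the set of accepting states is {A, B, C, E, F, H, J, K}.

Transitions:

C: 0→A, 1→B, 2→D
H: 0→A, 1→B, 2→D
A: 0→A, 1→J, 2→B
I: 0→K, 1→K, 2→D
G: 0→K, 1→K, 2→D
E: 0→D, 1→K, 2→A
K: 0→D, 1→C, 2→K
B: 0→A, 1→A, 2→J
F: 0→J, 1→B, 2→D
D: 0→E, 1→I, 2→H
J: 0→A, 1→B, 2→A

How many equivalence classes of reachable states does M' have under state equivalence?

6

Reachable states from the start: {A,B,C,D,E,F,H,I,J,K}. Unreachable: {G} — drop them.
P0 = {A,B,C,E,F,H,J,K} | {D,I}.
Refine {A,B,C,E,F,H,J,K} on symbol 0: members go to different blocks, giving {A,B,C,F,H,J} and {E,K}.
Refine {A,B,C,F,H,J} on symbol 2: members go to different blocks, giving {A,B,J} and {C,F,H}.
Refine {D,I} on symbol 1: members go to different blocks, giving {D} and {I}.
Split {E,K} by δ(·,1) → {E} and {K}.
No further refinement is possible. Final partition (6 blocks): {A,B,J} | {D} | {E} | {C,F,H} | {I} | {K}.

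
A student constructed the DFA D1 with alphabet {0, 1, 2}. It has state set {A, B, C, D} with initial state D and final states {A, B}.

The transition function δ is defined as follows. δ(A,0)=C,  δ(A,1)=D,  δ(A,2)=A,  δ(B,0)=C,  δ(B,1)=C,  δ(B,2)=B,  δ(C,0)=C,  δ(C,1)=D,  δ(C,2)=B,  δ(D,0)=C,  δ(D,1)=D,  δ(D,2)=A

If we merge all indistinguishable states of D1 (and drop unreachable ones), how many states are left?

All states are reachable from the start state.
Start with accepting vs non-accepting: {A,B} | {C,D}.
Stable partition: {A,B} | {C,D} — 2 equivalence classes.

2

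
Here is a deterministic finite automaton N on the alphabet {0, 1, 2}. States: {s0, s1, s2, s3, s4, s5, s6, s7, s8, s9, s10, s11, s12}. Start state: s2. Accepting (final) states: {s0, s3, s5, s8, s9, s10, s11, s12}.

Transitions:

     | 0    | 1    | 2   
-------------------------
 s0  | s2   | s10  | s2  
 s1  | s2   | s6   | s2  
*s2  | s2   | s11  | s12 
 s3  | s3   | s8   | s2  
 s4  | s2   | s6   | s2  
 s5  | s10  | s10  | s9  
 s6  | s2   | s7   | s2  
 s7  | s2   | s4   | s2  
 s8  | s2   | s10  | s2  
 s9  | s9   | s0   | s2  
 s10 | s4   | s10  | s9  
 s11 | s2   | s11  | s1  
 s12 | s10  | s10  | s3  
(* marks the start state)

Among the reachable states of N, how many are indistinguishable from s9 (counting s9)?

States {s5} cannot be reached from the start state, so discard them.
Initial partition by acceptance: {s0,s3,s8,s9,s10,s11,s12} | {s1,s2,s4,s6,s7}.
On input 0, block {s0,s3,s8,s9,s10,s11,s12} splits into {s0,s8,s10,s11} and {s3,s9,s12}.
On input 2, block {s0,s8,s10,s11} splits into {s0,s8,s11} and {s10}.
Split {s0,s8,s11} by δ(·,1) → {s0,s8} and {s11}.
On input 1, block {s1,s2,s4,s6,s7} splits into {s1,s4,s6,s7} and {s2}.
On input 0, block {s3,s9,s12} splits into {s3,s9} and {s12}.
The partition is now stable with 7 blocks: {s0,s8} | {s1,s4,s6,s7} | {s3,s9} | {s10} | {s11} | {s2} | {s12}.
State s9 belongs to the block {s3,s9}, which has 2 states.

2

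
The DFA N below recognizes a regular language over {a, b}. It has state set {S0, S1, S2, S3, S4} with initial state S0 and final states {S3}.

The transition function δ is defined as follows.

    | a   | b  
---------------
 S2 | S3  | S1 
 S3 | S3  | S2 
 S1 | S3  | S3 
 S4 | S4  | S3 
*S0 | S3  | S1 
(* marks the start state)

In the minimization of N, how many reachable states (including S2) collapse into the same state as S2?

2

States {S4} cannot be reached from the start state, so discard them.
Initial partition by acceptance: {S3} | {S0,S1,S2}.
On input b, block {S0,S1,S2} splits into {S0,S2} and {S1}.
Stable partition: {S3} | {S0,S2} | {S1} — 3 equivalence classes.
The equivalence class containing S2 is {S0,S2}, of size 2.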